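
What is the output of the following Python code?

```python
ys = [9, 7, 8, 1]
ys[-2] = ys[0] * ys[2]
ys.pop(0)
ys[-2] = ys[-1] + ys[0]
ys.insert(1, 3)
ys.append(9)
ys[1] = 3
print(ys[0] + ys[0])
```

ys[-2] = ys[0]*ys[2] = 9*8 = 72 → [9, 7, 72, 1]
pop(0) removes 9 → [7, 72, 1]
ys[-2] = ys[-1]+ys[0] = 1+7 = 8 → [7, 8, 1]
insert 3 at 1 → [7, 3, 8, 1]
append 9 → [7, 3, 8, 1, 9]
ys[1] = 3 → [7, 3, 8, 1, 9]
ys[0]+ys[0] = 7+7 = 14

14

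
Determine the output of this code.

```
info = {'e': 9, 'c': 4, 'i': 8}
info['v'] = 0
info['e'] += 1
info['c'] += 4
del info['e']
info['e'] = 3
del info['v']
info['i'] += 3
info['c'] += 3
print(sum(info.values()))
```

info['v'] = 0 → {'e': 9, 'c': 4, 'i': 8, 'v': 0}
info['e'] = 9+1 = 10 → {'e': 10, 'c': 4, 'i': 8, 'v': 0}
info['c'] = 4+4 = 8 → {'e': 10, 'c': 8, 'i': 8, 'v': 0}
del 'e' → {'c': 8, 'i': 8, 'v': 0}
info['e'] = 3 → {'c': 8, 'i': 8, 'v': 0, 'e': 3}
del 'v' → {'c': 8, 'i': 8, 'e': 3}
info['i'] = 8+3 = 11 → {'c': 8, 'i': 11, 'e': 3}
info['c'] = 8+3 = 11 → {'c': 11, 'i': 11, 'e': 3}
sum of values = 25

25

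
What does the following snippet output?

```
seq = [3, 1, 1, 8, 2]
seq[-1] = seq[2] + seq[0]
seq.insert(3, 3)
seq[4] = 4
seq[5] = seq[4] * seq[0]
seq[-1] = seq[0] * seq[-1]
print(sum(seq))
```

seq[-1] = seq[2]+seq[0] = 1+3 = 4 → [3, 1, 1, 8, 4]
insert 3 at 3 → [3, 1, 1, 3, 8, 4]
seq[4] = 4 → [3, 1, 1, 3, 4, 4]
seq[5] = seq[4]*seq[0] = 4*3 = 12 → [3, 1, 1, 3, 4, 12]
seq[-1] = seq[0]*seq[-1] = 3*12 = 36 → [3, 1, 1, 3, 4, 36]
sum = 48

48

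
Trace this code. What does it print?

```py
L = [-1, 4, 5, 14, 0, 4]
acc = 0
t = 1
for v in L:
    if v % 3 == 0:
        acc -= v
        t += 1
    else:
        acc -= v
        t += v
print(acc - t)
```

-54

v=-1: not %3==0, acc = 0-(-1) = 1; t=0
v=4: not %3==0, acc = 1-4 = -3; t=4
v=5: not %3==0, acc = (-3)-5 = -8; t=9
v=14: not %3==0, acc = (-8)-14 = -22; t=23
v=0: %3==0, acc = (-22)-0 = -22; t=24
v=4: not %3==0, acc = (-22)-4 = -26; t=28
acc-t = (-26)-28 = -54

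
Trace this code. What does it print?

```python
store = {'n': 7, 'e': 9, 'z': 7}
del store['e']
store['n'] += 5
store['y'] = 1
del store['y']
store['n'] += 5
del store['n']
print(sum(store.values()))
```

7

del 'e' → {'n': 7, 'z': 7}
store['n'] = 7+5 = 12 → {'n': 12, 'z': 7}
store['y'] = 1 → {'n': 12, 'z': 7, 'y': 1}
del 'y' → {'n': 12, 'z': 7}
store['n'] = 12+5 = 17 → {'n': 17, 'z': 7}
del 'n' → {'z': 7}
sum of values = 7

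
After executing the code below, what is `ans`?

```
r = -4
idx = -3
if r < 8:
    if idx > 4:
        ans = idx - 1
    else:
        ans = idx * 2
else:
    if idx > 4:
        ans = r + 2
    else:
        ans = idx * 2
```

r=-4, idx=-3
r < 8 is True; idx > 4 is False
→ ans = idx * 2 = -6

-6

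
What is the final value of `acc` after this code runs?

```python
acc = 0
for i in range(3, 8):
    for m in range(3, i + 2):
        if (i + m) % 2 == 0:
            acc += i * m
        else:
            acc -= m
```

175

i=3,m=3: even sum, acc = 0+9 = 9
i=3,m=4: odd sum, acc = 9-4 = 5
i=4,m=3: odd sum, acc = 5-3 = 2
i=4,m=4: even sum, acc = 2+16 = 18
i=4,m=5: odd sum, acc = 18-5 = 13
i=5,m=3: even sum, acc = 13+15 = 28
i=5,m=4: odd sum, acc = 28-4 = 24
i=5,m=5: even sum, acc = 24+25 = 49
i=5,m=6: odd sum, acc = 49-6 = 43
i=6,m=3: odd sum, acc = 43-3 = 40
i=6,m=4: even sum, acc = 40+24 = 64
i=6,m=5: odd sum, acc = 64-5 = 59
i=6,m=6: even sum, acc = 59+36 = 95
i=6,m=7: odd sum, acc = 95-7 = 88
i=7,m=3: even sum, acc = 88+21 = 109
i=7,m=4: odd sum, acc = 109-4 = 105
i=7,m=5: even sum, acc = 105+35 = 140
i=7,m=6: odd sum, acc = 140-6 = 134
i=7,m=7: even sum, acc = 134+49 = 183
i=7,m=8: odd sum, acc = 183-8 = 175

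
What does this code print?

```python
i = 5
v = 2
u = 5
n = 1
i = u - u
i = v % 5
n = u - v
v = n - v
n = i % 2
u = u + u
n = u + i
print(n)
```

i = 5-5 = 0
i = 2%5 = 2
n = 5-2 = 3
v = 3-2 = 1
n = 2%2 = 0
u = 5+5 = 10
n = 10+2 = 12

12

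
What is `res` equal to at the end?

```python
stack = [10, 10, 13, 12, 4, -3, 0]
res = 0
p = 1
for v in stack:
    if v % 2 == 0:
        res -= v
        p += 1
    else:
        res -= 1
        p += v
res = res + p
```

v=10: even, res = 0-10 = -10; p=2
v=10: even, res = (-10)-10 = -20; p=3
v=13: not even, res = (-20)-1 = -21; p=16
v=12: even, res = (-21)-12 = -33; p=17
v=4: even, res = (-33)-4 = -37; p=18
v=-3: not even, res = (-37)-1 = -38; p=15
v=0: even, res = (-38)-0 = -38; p=16
res+p = (-38)+16 = -22

-22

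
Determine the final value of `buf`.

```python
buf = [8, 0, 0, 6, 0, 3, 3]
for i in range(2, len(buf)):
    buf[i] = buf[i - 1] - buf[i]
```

[8, 0, 0, -6, -6, -9, -12]

i=2: buf[2] = 0-0 = 0 → [8, 0, 0, 6, 0, 3, 3]
i=3: buf[3] = 0-6 = -6 → [8, 0, 0, -6, 0, 3, 3]
i=4: buf[4] = (-6)-0 = -6 → [8, 0, 0, -6, -6, 3, 3]
i=5: buf[5] = (-6)-3 = -9 → [8, 0, 0, -6, -6, -9, 3]
i=6: buf[6] = (-9)-3 = -12 → [8, 0, 0, -6, -6, -9, -12]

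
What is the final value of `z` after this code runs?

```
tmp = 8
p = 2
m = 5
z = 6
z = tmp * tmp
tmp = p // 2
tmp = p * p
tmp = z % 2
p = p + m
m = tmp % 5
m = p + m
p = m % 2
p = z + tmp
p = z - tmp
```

z = 8*8 = 64
tmp = 2//2 = 1
tmp = 2*2 = 4
tmp = 64%2 = 0
p = 2+5 = 7
m = 0%5 = 0
m = 7+0 = 7
p = 7%2 = 1
p = 64+0 = 64
p = 64-0 = 64

64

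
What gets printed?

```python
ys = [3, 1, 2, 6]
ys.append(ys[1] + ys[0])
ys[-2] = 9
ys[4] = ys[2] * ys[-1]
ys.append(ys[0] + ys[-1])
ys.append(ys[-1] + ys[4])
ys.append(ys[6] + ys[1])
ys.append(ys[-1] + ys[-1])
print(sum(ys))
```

113

append ys[1]+ys[0] = 1+3 = 4 → [3, 1, 2, 6, 4]
ys[-2] = 9 → [3, 1, 2, 9, 4]
ys[4] = ys[2]*ys[-1] = 2*4 = 8 → [3, 1, 2, 9, 8]
append ys[0]+ys[-1] = 3+8 = 11 → [3, 1, 2, 9, 8, 11]
append ys[-1]+ys[4] = 11+8 = 19 → [3, 1, 2, 9, 8, 11, 19]
append ys[6]+ys[1] = 19+1 = 20 → [3, 1, 2, 9, 8, 11, 19, 20]
append ys[-1]+ys[-1] = 20+20 = 40 → [3, 1, 2, 9, 8, 11, 19, 20, 40]
sum = 113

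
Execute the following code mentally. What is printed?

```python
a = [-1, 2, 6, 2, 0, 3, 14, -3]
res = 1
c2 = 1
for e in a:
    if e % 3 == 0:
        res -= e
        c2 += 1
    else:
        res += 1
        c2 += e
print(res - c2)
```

-23

e=-1: not %3==0, res = 1+1 = 2; c2=0
e=2: not %3==0, res = 2+1 = 3; c2=2
e=6: %3==0, res = 3-6 = -3; c2=3
e=2: not %3==0, res = (-3)+1 = -2; c2=5
e=0: %3==0, res = (-2)-0 = -2; c2=6
e=3: %3==0, res = (-2)-3 = -5; c2=7
e=14: not %3==0, res = (-5)+1 = -4; c2=21
e=-3: %3==0, res = (-4)-(-3) = -1; c2=22
res-c2 = (-1)-22 = -23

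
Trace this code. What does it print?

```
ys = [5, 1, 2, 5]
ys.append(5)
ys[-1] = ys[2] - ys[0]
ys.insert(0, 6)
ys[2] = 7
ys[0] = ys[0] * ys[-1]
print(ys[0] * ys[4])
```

-90

append 5 → [5, 1, 2, 5, 5]
ys[-1] = ys[2]-ys[0] = 2-5 = -3 → [5, 1, 2, 5, -3]
insert 6 at 0 → [6, 5, 1, 2, 5, -3]
ys[2] = 7 → [6, 5, 7, 2, 5, -3]
ys[0] = ys[0]*ys[-1] = 6*(-3) = -18 → [-18, 5, 7, 2, 5, -3]
ys[0]*ys[4] = (-18)*5 = -90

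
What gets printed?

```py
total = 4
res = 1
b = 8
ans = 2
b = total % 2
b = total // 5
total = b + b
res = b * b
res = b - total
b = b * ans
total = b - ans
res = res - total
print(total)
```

-2

b = 4%2 = 0
b = 4//5 = 0
total = 0+0 = 0
res = 0*0 = 0
res = 0-0 = 0
b = 0*2 = 0
total = 0-2 = -2
res = 0-(-2) = 2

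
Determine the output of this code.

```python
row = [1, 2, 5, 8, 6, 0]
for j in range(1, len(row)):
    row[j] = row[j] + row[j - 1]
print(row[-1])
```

22

j=1: row[1] = 2+1 = 3 → [1, 3, 5, 8, 6, 0]
j=2: row[2] = 5+3 = 8 → [1, 3, 8, 8, 6, 0]
j=3: row[3] = 8+8 = 16 → [1, 3, 8, 16, 6, 0]
j=4: row[4] = 6+16 = 22 → [1, 3, 8, 16, 22, 0]
j=5: row[5] = 0+22 = 22 → [1, 3, 8, 16, 22, 22]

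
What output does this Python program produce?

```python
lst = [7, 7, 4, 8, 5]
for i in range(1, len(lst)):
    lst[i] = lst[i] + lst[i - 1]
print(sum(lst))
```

i=1: lst[1] = 7+7 = 14 → [7, 14, 4, 8, 5]
i=2: lst[2] = 4+14 = 18 → [7, 14, 18, 8, 5]
i=3: lst[3] = 8+18 = 26 → [7, 14, 18, 26, 5]
i=4: lst[4] = 5+26 = 31 → [7, 14, 18, 26, 31]
sum = 96

96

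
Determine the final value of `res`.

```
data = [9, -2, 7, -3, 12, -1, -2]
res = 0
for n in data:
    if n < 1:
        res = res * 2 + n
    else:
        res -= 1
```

n=9: not <1, res = 0-1 = -1
n=-2: <1, res = (-1)*2+(-2) = -4
n=7: not <1, res = (-4)-1 = -5
n=-3: <1, res = (-5)*2+(-3) = -13
n=12: not <1, res = (-13)-1 = -14
n=-1: <1, res = (-14)*2+(-1) = -29
n=-2: <1, res = (-29)*2+(-2) = -60

-60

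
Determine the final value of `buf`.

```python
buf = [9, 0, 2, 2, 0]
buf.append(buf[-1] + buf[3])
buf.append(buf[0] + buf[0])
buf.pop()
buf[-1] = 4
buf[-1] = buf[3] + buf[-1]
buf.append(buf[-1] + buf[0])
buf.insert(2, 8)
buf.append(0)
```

[9, 0, 8, 2, 2, 0, 6, 15, 0]

append buf[-1]+buf[3] = 0+2 = 2 → [9, 0, 2, 2, 0, 2]
append buf[0]+buf[0] = 9+9 = 18 → [9, 0, 2, 2, 0, 2, 18]
pop() removes 18 → [9, 0, 2, 2, 0, 2]
buf[-1] = 4 → [9, 0, 2, 2, 0, 4]
buf[-1] = buf[3]+buf[-1] = 2+4 = 6 → [9, 0, 2, 2, 0, 6]
append buf[-1]+buf[0] = 6+9 = 15 → [9, 0, 2, 2, 0, 6, 15]
insert 8 at 2 → [9, 0, 8, 2, 2, 0, 6, 15]
append 0 → [9, 0, 8, 2, 2, 0, 6, 15, 0]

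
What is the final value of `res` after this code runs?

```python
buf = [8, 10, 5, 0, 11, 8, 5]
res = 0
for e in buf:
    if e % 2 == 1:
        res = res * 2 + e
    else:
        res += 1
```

69

e=8: not odd, res = 0+1 = 1
e=10: not odd, res = 1+1 = 2
e=5: odd, res = 2*2+5 = 9
e=0: not odd, res = 9+1 = 10
e=11: odd, res = 10*2+11 = 31
e=8: not odd, res = 31+1 = 32
e=5: odd, res = 32*2+5 = 69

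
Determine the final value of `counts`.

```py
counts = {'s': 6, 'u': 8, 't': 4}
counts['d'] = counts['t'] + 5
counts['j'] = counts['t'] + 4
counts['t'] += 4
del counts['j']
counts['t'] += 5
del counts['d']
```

counts['d'] = counts['t']+5 = 9 → {'s': 6, 'u': 8, 't': 4, 'd': 9}
counts['j'] = counts['t']+4 = 8 → {'s': 6, 'u': 8, 't': 4, 'd': 9, 'j': 8}
counts['t'] = 4+4 = 8 → {'s': 6, 'u': 8, 't': 8, 'd': 9, 'j': 8}
del 'j' → {'s': 6, 'u': 8, 't': 8, 'd': 9}
counts['t'] = 8+5 = 13 → {'s': 6, 'u': 8, 't': 13, 'd': 9}
del 'd' → {'s': 6, 'u': 8, 't': 13}

{'s': 6, 'u': 8, 't': 13}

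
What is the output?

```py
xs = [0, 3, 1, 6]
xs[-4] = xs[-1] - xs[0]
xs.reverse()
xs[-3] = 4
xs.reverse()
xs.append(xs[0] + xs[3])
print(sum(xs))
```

xs[-4] = xs[-1]-xs[0] = 6-0 = 6 → [6, 3, 1, 6]
reverse → [6, 1, 3, 6]
xs[-3] = 4 → [6, 4, 3, 6]
reverse → [6, 3, 4, 6]
append xs[0]+xs[3] = 6+6 = 12 → [6, 3, 4, 6, 12]
sum = 31

31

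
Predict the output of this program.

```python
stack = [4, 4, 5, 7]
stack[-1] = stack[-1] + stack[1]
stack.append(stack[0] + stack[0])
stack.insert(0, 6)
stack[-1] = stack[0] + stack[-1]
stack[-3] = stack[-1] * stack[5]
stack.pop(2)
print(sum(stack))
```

231

stack[-1] = stack[-1]+stack[1] = 7+4 = 11 → [4, 4, 5, 11]
append stack[0]+stack[0] = 4+4 = 8 → [4, 4, 5, 11, 8]
insert 6 at 0 → [6, 4, 4, 5, 11, 8]
stack[-1] = stack[0]+stack[-1] = 6+8 = 14 → [6, 4, 4, 5, 11, 14]
stack[-3] = stack[-1]*stack[5] = 14*14 = 196 → [6, 4, 4, 196, 11, 14]
pop(2) removes 4 → [6, 4, 196, 11, 14]
sum = 231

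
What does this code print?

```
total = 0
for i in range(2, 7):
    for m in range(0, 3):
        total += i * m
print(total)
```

60

i=2,m=0: total = 0+0 = 0
i=2,m=1: total = 0+2 = 2
i=2,m=2: total = 2+4 = 6
i=3,m=0: total = 6+0 = 6
i=3,m=1: total = 6+3 = 9
i=3,m=2: total = 9+6 = 15
i=4,m=0: total = 15+0 = 15
i=4,m=1: total = 15+4 = 19
i=4,m=2: total = 19+8 = 27
i=5,m=0: total = 27+0 = 27
i=5,m=1: total = 27+5 = 32
i=5,m=2: total = 32+10 = 42
i=6,m=0: total = 42+0 = 42
i=6,m=1: total = 42+6 = 48
i=6,m=2: total = 48+12 = 60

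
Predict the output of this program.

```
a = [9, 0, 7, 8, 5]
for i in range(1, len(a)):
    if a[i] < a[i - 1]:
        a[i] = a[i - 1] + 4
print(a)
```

[9, 13, 17, 21, 25]

i=1: 0<9, a[1] = 9+4 = 13 → [9, 13, 7, 8, 5]
i=2: 7<13, a[2] = 13+4 = 17 → [9, 13, 17, 8, 5]
i=3: 8<17, a[3] = 17+4 = 21 → [9, 13, 17, 21, 5]
i=4: 5<21, a[4] = 21+4 = 25 → [9, 13, 17, 21, 25]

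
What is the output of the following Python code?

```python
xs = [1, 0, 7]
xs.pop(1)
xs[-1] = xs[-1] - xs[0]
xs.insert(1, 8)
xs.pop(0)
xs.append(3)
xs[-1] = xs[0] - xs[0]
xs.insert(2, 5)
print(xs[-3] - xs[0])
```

pop(1) removes 0 → [1, 7]
xs[-1] = xs[-1]-xs[0] = 7-1 = 6 → [1, 6]
insert 8 at 1 → [1, 8, 6]
pop(0) removes 1 → [8, 6]
append 3 → [8, 6, 3]
xs[-1] = xs[0]-xs[0] = 8-8 = 0 → [8, 6, 0]
insert 5 at 2 → [8, 6, 5, 0]
xs[-3]-xs[0] = 6-8 = -2

-2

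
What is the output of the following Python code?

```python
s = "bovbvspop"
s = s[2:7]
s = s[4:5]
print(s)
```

p

slice [2:7] → 'vbvsp'
slice [4:5] → 'p'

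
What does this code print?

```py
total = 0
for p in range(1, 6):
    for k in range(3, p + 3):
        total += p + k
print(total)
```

p=1,k=3: total = 0+4 = 4
p=2,k=3: total = 4+5 = 9
p=2,k=4: total = 9+6 = 15
p=3,k=3: total = 15+6 = 21
p=3,k=4: total = 21+7 = 28
p=3,k=5: total = 28+8 = 36
p=4,k=3: total = 36+7 = 43
p=4,k=4: total = 43+8 = 51
p=4,k=5: total = 51+9 = 60
p=4,k=6: total = 60+10 = 70
p=5,k=3: total = 70+8 = 78
p=5,k=4: total = 78+9 = 87
p=5,k=5: total = 87+10 = 97
p=5,k=6: total = 97+11 = 108
p=5,k=7: total = 108+12 = 120

120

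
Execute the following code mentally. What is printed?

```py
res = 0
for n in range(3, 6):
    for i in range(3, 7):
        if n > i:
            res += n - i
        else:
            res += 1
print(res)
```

13

n=3,i=3: not 3>3, res = 0+1 = 1
n=3,i=4: not 3>4, res = 1+1 = 2
n=3,i=5: not 3>5, res = 2+1 = 3
n=3,i=6: not 3>6, res = 3+1 = 4
n=4,i=3: 4>3, res = 4+1 = 5
n=4,i=4: not 4>4, res = 5+1 = 6
n=4,i=5: not 4>5, res = 6+1 = 7
n=4,i=6: not 4>6, res = 7+1 = 8
n=5,i=3: 5>3, res = 8+2 = 10
n=5,i=4: 5>4, res = 10+1 = 11
n=5,i=5: not 5>5, res = 11+1 = 12
n=5,i=6: not 5>6, res = 12+1 = 13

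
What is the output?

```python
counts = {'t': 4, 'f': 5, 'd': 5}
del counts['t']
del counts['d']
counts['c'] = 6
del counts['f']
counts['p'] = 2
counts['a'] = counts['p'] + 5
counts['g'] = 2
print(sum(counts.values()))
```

17

del 't' → {'f': 5, 'd': 5}
del 'd' → {'f': 5}
counts['c'] = 6 → {'f': 5, 'c': 6}
del 'f' → {'c': 6}
counts['p'] = 2 → {'c': 6, 'p': 2}
counts['a'] = counts['p']+5 = 7 → {'c': 6, 'p': 2, 'a': 7}
counts['g'] = 2 → {'c': 6, 'p': 2, 'a': 7, 'g': 2}
sum of values = 17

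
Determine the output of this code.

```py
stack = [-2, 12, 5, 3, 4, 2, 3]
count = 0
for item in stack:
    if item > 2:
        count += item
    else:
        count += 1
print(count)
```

29

item=-2: not >2, count = 0+1 = 1
item=12: >2, count = 1+12 = 13
item=5: >2, count = 13+5 = 18
item=3: >2, count = 18+3 = 21
item=4: >2, count = 21+4 = 25
item=2: not >2, count = 25+1 = 26
item=3: >2, count = 26+3 = 29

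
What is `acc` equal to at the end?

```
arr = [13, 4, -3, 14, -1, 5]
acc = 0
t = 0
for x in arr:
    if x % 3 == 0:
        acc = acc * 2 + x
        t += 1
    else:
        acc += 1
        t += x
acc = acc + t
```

x=13: not %3==0, acc = 0+1 = 1; t=13
x=4: not %3==0, acc = 1+1 = 2; t=17
x=-3: %3==0, acc = 2*2+(-3) = 1; t=18
x=14: not %3==0, acc = 1+1 = 2; t=32
x=-1: not %3==0, acc = 2+1 = 3; t=31
x=5: not %3==0, acc = 3+1 = 4; t=36
acc+t = 4+36 = 40

40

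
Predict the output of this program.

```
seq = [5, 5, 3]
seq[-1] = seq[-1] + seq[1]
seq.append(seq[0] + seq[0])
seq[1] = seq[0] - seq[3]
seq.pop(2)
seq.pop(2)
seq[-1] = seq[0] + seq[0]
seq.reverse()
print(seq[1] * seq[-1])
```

25

seq[-1] = seq[-1]+seq[1] = 3+5 = 8 → [5, 5, 8]
append seq[0]+seq[0] = 5+5 = 10 → [5, 5, 8, 10]
seq[1] = seq[0]-seq[3] = 5-10 = -5 → [5, -5, 8, 10]
pop(2) removes 8 → [5, -5, 10]
pop(2) removes 10 → [5, -5]
seq[-1] = seq[0]+seq[0] = 5+5 = 10 → [5, 10]
reverse → [10, 5]
seq[1]*seq[-1] = 5*5 = 25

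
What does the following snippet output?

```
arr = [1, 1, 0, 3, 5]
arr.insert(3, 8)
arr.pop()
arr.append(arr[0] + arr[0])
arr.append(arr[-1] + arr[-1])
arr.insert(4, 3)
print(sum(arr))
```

insert 8 at 3 → [1, 1, 0, 8, 3, 5]
pop() removes 5 → [1, 1, 0, 8, 3]
append arr[0]+arr[0] = 1+1 = 2 → [1, 1, 0, 8, 3, 2]
append arr[-1]+arr[-1] = 2+2 = 4 → [1, 1, 0, 8, 3, 2, 4]
insert 3 at 4 → [1, 1, 0, 8, 3, 3, 2, 4]
sum = 22

22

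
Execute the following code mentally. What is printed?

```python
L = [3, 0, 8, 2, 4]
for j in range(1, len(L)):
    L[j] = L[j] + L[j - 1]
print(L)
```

j=1: L[1] = 0+3 = 3 → [3, 3, 8, 2, 4]
j=2: L[2] = 8+3 = 11 → [3, 3, 11, 2, 4]
j=3: L[3] = 2+11 = 13 → [3, 3, 11, 13, 4]
j=4: L[4] = 4+13 = 17 → [3, 3, 11, 13, 17]

[3, 3, 11, 13, 17]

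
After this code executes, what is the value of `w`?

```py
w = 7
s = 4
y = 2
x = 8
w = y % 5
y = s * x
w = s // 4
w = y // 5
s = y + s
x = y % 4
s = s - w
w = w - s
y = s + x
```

w = 2%5 = 2
y = 4*8 = 32
w = 4//4 = 1
w = 32//5 = 6
s = 32+4 = 36
x = 32%4 = 0
s = 36-6 = 30
w = 6-30 = -24
y = 30+0 = 30

-24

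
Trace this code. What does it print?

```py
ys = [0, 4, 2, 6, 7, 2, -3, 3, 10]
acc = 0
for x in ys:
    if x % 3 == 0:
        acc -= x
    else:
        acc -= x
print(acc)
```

x=0: %3==0, acc = 0-0 = 0
x=4: not %3==0, acc = 0-4 = -4
x=2: not %3==0, acc = (-4)-2 = -6
x=6: %3==0, acc = (-6)-6 = -12
x=7: not %3==0, acc = (-12)-7 = -19
x=2: not %3==0, acc = (-19)-2 = -21
x=-3: %3==0, acc = (-21)-(-3) = -18
x=3: %3==0, acc = (-18)-3 = -21
x=10: not %3==0, acc = (-21)-10 = -31

-31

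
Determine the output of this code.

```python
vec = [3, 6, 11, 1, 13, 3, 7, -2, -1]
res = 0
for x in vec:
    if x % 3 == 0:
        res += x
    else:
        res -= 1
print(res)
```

6

x=3: %3==0, res = 0+3 = 3
x=6: %3==0, res = 3+6 = 9
x=11: not %3==0, res = 9-1 = 8
x=1: not %3==0, res = 8-1 = 7
x=13: not %3==0, res = 7-1 = 6
x=3: %3==0, res = 6+3 = 9
x=7: not %3==0, res = 9-1 = 8
x=-2: not %3==0, res = 8-1 = 7
x=-1: not %3==0, res = 7-1 = 6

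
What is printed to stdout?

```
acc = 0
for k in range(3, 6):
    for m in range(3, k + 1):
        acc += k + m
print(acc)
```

48

k=3,m=3: acc = 0+6 = 6
k=4,m=3: acc = 6+7 = 13
k=4,m=4: acc = 13+8 = 21
k=5,m=3: acc = 21+8 = 29
k=5,m=4: acc = 29+9 = 38
k=5,m=5: acc = 38+10 = 48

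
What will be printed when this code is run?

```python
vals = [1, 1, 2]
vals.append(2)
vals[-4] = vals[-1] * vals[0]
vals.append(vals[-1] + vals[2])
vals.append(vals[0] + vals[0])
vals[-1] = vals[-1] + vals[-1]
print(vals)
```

[2, 1, 2, 2, 4, 8]

append 2 → [1, 1, 2, 2]
vals[-4] = vals[-1]*vals[0] = 2*1 = 2 → [2, 1, 2, 2]
append vals[-1]+vals[2] = 2+2 = 4 → [2, 1, 2, 2, 4]
append vals[0]+vals[0] = 2+2 = 4 → [2, 1, 2, 2, 4, 4]
vals[-1] = vals[-1]+vals[-1] = 4+4 = 8 → [2, 1, 2, 2, 4, 8]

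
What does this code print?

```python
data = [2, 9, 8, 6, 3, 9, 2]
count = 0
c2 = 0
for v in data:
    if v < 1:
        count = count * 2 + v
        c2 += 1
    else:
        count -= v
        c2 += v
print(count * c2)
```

v=2: not <1, count = 0-2 = -2; c2=2
v=9: not <1, count = (-2)-9 = -11; c2=11
v=8: not <1, count = (-11)-8 = -19; c2=19
v=6: not <1, count = (-19)-6 = -25; c2=25
v=3: not <1, count = (-25)-3 = -28; c2=28
v=9: not <1, count = (-28)-9 = -37; c2=37
v=2: not <1, count = (-37)-2 = -39; c2=39
count*c2 = (-39)*39 = -1521

-1521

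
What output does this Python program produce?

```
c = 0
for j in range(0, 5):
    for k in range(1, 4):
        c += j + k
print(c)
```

j=0,k=1: c = 0+1 = 1
j=0,k=2: c = 1+2 = 3
j=0,k=3: c = 3+3 = 6
j=1,k=1: c = 6+2 = 8
j=1,k=2: c = 8+3 = 11
j=1,k=3: c = 11+4 = 15
j=2,k=1: c = 15+3 = 18
j=2,k=2: c = 18+4 = 22
j=2,k=3: c = 22+5 = 27
j=3,k=1: c = 27+4 = 31
j=3,k=2: c = 31+5 = 36
j=3,k=3: c = 36+6 = 42
j=4,k=1: c = 42+5 = 47
j=4,k=2: c = 47+6 = 53
j=4,k=3: c = 53+7 = 60

60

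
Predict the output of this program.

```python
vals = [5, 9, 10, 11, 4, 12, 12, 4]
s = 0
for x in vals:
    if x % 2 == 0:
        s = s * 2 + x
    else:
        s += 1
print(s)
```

x=5: not even, s = 0+1 = 1
x=9: not even, s = 1+1 = 2
x=10: even, s = 2*2+10 = 14
x=11: not even, s = 14+1 = 15
x=4: even, s = 15*2+4 = 34
x=12: even, s = 34*2+12 = 80
x=12: even, s = 80*2+12 = 172
x=4: even, s = 172*2+4 = 348

348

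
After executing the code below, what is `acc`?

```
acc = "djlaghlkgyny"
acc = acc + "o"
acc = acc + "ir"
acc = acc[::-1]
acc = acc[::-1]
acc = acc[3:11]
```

+ 'o' → 'djlaghlkgynyo'
+ 'ir' → 'djlaghlkgynyoir'
reverse → 'rioynygklhgaljd'
reverse → 'djlaghlkgynyoir'
slice [3:11] → 'aghlkgyn'

'aghlkgyn'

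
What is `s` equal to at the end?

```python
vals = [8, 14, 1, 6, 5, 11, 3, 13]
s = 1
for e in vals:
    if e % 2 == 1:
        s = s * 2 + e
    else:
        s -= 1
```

e=8: not odd, s = 1-1 = 0
e=14: not odd, s = 0-1 = -1
e=1: odd, s = (-1)*2+1 = -1
e=6: not odd, s = (-1)-1 = -2
e=5: odd, s = (-2)*2+5 = 1
e=11: odd, s = 1*2+11 = 13
e=3: odd, s = 13*2+3 = 29
e=13: odd, s = 29*2+13 = 71

71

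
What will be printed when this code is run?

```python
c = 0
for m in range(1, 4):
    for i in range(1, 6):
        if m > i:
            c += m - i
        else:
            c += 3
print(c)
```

m=1,i=1: not 1>1, c = 0+3 = 3
m=1,i=2: not 1>2, c = 3+3 = 6
m=1,i=3: not 1>3, c = 6+3 = 9
m=1,i=4: not 1>4, c = 9+3 = 12
m=1,i=5: not 1>5, c = 12+3 = 15
m=2,i=1: 2>1, c = 15+1 = 16
m=2,i=2: not 2>2, c = 16+3 = 19
m=2,i=3: not 2>3, c = 19+3 = 22
m=2,i=4: not 2>4, c = 22+3 = 25
m=2,i=5: not 2>5, c = 25+3 = 28
m=3,i=1: 3>1, c = 28+2 = 30
m=3,i=2: 3>2, c = 30+1 = 31
m=3,i=3: not 3>3, c = 31+3 = 34
m=3,i=4: not 3>4, c = 34+3 = 37
m=3,i=5: not 3>5, c = 37+3 = 40

40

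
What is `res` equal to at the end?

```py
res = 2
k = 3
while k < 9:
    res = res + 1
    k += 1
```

k=3: res = 2+1 = 3
k=4: res = 3+1 = 4
k=5: res = 4+1 = 5
k=6: res = 5+1 = 6
k=7: res = 6+1 = 7
k=8: res = 7+1 = 8

8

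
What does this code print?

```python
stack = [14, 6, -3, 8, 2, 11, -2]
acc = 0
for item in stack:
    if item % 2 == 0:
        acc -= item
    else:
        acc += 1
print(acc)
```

-26

item=14: even, acc = 0-14 = -14
item=6: even, acc = (-14)-6 = -20
item=-3: not even, acc = (-20)+1 = -19
item=8: even, acc = (-19)-8 = -27
item=2: even, acc = (-27)-2 = -29
item=11: not even, acc = (-29)+1 = -28
item=-2: even, acc = (-28)-(-2) = -26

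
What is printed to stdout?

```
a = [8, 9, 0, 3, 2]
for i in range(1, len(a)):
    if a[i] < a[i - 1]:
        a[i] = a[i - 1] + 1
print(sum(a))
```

50

i=1: 9>=8, unchanged → [8, 9, 0, 3, 2]
i=2: 0<9, a[2] = 9+1 = 10 → [8, 9, 10, 3, 2]
i=3: 3<10, a[3] = 10+1 = 11 → [8, 9, 10, 11, 2]
i=4: 2<11, a[4] = 11+1 = 12 → [8, 9, 10, 11, 12]
sum = 50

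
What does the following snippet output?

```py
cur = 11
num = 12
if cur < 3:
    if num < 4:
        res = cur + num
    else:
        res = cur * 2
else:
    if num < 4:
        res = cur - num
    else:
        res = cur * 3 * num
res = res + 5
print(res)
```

cur=11, num=12
cur < 3 is False; num < 4 is False
→ res = cur * 3 * num = 396
res = 396+5 = 401

401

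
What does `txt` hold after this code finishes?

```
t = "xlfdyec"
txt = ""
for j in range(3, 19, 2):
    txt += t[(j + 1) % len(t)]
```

j=3: add t[4]='y' → 'y'
j=5: add t[6]='c' → 'yc'
j=7: add t[1]='l' → 'ycl'
j=9: add t[3]='d' → 'ycld'
j=11: add t[5]='e' → 'yclde'
j=13: add t[0]='x' → 'ycldex'
j=15: add t[2]='f' → 'ycldexf'
j=17: add t[4]='y' → 'ycldexfy'

'ycldexfy'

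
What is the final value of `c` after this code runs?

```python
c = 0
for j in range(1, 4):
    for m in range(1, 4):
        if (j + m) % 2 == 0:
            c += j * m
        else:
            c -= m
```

12

j=1,m=1: even sum, c = 0+1 = 1
j=1,m=2: odd sum, c = 1-2 = -1
j=1,m=3: even sum, c = (-1)+3 = 2
j=2,m=1: odd sum, c = 2-1 = 1
j=2,m=2: even sum, c = 1+4 = 5
j=2,m=3: odd sum, c = 5-3 = 2
j=3,m=1: even sum, c = 2+3 = 5
j=3,m=2: odd sum, c = 5-2 = 3
j=3,m=3: even sum, c = 3+9 = 12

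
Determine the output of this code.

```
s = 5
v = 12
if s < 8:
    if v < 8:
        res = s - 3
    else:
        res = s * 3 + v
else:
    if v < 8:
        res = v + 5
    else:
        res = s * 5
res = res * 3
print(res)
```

81

s=5, v=12
s < 8 is True; v < 8 is False
→ res = s * 3 + v = 27
res = 27*3 = 81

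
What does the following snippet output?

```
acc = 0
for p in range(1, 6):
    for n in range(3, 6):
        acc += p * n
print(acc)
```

180

p=1,n=3: acc = 0+3 = 3
p=1,n=4: acc = 3+4 = 7
p=1,n=5: acc = 7+5 = 12
p=2,n=3: acc = 12+6 = 18
p=2,n=4: acc = 18+8 = 26
p=2,n=5: acc = 26+10 = 36
p=3,n=3: acc = 36+9 = 45
p=3,n=4: acc = 45+12 = 57
p=3,n=5: acc = 57+15 = 72
p=4,n=3: acc = 72+12 = 84
p=4,n=4: acc = 84+16 = 100
p=4,n=5: acc = 100+20 = 120
p=5,n=3: acc = 120+15 = 135
p=5,n=4: acc = 135+20 = 155
p=5,n=5: acc = 155+25 = 180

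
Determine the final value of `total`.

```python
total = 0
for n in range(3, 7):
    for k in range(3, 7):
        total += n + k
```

n=3,k=3: total = 0+6 = 6
n=3,k=4: total = 6+7 = 13
n=3,k=5: total = 13+8 = 21
n=3,k=6: total = 21+9 = 30
n=4,k=3: total = 30+7 = 37
n=4,k=4: total = 37+8 = 45
n=4,k=5: total = 45+9 = 54
n=4,k=6: total = 54+10 = 64
n=5,k=3: total = 64+8 = 72
n=5,k=4: total = 72+9 = 81
n=5,k=5: total = 81+10 = 91
n=5,k=6: total = 91+11 = 102
n=6,k=3: total = 102+9 = 111
n=6,k=4: total = 111+10 = 121
n=6,k=5: total = 121+11 = 132
n=6,k=6: total = 132+12 = 144

144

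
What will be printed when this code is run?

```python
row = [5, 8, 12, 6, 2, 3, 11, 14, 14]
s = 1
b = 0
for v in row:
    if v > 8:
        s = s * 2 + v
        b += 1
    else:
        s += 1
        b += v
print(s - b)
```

v=5: not >8, s = 1+1 = 2; b=5
v=8: not >8, s = 2+1 = 3; b=13
v=12: >8, s = 3*2+12 = 18; b=14
v=6: not >8, s = 18+1 = 19; b=20
v=2: not >8, s = 19+1 = 20; b=22
v=3: not >8, s = 20+1 = 21; b=25
v=11: >8, s = 21*2+11 = 53; b=26
v=14: >8, s = 53*2+14 = 120; b=27
v=14: >8, s = 120*2+14 = 254; b=28
s-b = 254-28 = 226

226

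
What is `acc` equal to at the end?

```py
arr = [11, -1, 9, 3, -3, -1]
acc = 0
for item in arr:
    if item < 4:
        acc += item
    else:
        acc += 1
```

item=11: not <4, acc = 0+1 = 1
item=-1: <4, acc = 1+(-1) = 0
item=9: not <4, acc = 0+1 = 1
item=3: <4, acc = 1+3 = 4
item=-3: <4, acc = 4+(-3) = 1
item=-1: <4, acc = 1+(-1) = 0

0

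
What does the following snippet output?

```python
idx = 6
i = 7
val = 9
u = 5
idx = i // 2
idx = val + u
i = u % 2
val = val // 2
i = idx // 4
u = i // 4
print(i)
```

idx = 7//2 = 3
idx = 9+5 = 14
i = 5%2 = 1
val = 9//2 = 4
i = 14//4 = 3
u = 3//4 = 0

3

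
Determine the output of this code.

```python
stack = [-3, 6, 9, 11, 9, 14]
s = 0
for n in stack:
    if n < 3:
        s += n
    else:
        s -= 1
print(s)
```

n=-3: <3, s = 0+(-3) = -3
n=6: not <3, s = (-3)-1 = -4
n=9: not <3, s = (-4)-1 = -5
n=11: not <3, s = (-5)-1 = -6
n=9: not <3, s = (-6)-1 = -7
n=14: not <3, s = (-7)-1 = -8

-8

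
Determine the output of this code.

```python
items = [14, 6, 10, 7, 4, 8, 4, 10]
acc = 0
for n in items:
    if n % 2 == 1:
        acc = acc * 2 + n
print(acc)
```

7

n=14: not odd
n=6: not odd
n=10: not odd
n=7: odd, acc = 0*2+7 = 7
n=4: not odd
n=8: not odd
n=4: not odd
n=10: not odd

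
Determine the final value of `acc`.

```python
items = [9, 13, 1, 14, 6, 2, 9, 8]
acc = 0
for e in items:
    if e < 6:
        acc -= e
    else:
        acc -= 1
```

e=9: not <6, acc = 0-1 = -1
e=13: not <6, acc = (-1)-1 = -2
e=1: <6, acc = (-2)-1 = -3
e=14: not <6, acc = (-3)-1 = -4
e=6: not <6, acc = (-4)-1 = -5
e=2: <6, acc = (-5)-2 = -7
e=9: not <6, acc = (-7)-1 = -8
e=8: not <6, acc = (-8)-1 = -9

-9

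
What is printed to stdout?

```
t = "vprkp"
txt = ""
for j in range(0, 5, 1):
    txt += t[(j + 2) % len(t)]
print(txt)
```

j=0: add t[2]='r' → 'r'
j=1: add t[3]='k' → 'rk'
j=2: add t[4]='p' → 'rkp'
j=3: add t[0]='v' → 'rkpv'
j=4: add t[1]='p' → 'rkpvp'

rkpvp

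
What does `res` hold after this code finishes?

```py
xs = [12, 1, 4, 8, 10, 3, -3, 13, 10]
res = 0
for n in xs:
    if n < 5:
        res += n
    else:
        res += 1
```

10

n=12: not <5, res = 0+1 = 1
n=1: <5, res = 1+1 = 2
n=4: <5, res = 2+4 = 6
n=8: not <5, res = 6+1 = 7
n=10: not <5, res = 7+1 = 8
n=3: <5, res = 8+3 = 11
n=-3: <5, res = 11+(-3) = 8
n=13: not <5, res = 8+1 = 9
n=10: not <5, res = 9+1 = 10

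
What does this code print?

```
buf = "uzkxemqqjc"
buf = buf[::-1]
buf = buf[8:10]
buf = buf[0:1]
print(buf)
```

reverse → 'cjqqmexkzu'
slice [8:10] → 'zu'
slice [0:1] → 'z'

z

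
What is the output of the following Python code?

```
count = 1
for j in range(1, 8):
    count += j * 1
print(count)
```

j=1: count = 1+1*1 = 2
j=2: count = 2+2*1 = 4
j=3: count = 4+3*1 = 7
j=4: count = 7+4*1 = 11
j=5: count = 11+5*1 = 16
j=6: count = 16+6*1 = 22
j=7: count = 22+7*1 = 29

29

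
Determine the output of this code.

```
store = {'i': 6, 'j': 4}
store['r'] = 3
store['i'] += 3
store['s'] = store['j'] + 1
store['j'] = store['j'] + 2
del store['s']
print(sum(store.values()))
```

store['r'] = 3 → {'i': 6, 'j': 4, 'r': 3}
store['i'] = 6+3 = 9 → {'i': 9, 'j': 4, 'r': 3}
store['s'] = store['j']+1 = 5 → {'i': 9, 'j': 4, 'r': 3, 's': 5}
store['j'] = store['j']+2 = 6 → {'i': 9, 'j': 6, 'r': 3, 's': 5}
del 's' → {'i': 9, 'j': 6, 'r': 3}
sum of values = 18

18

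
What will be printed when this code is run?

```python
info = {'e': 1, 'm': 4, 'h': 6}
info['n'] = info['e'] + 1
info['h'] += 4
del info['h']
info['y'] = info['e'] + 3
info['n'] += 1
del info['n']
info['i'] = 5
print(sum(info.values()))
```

info['n'] = info['e']+1 = 2 → {'e': 1, 'm': 4, 'h': 6, 'n': 2}
info['h'] = 6+4 = 10 → {'e': 1, 'm': 4, 'h': 10, 'n': 2}
del 'h' → {'e': 1, 'm': 4, 'n': 2}
info['y'] = info['e']+3 = 4 → {'e': 1, 'm': 4, 'n': 2, 'y': 4}
info['n'] = 2+1 = 3 → {'e': 1, 'm': 4, 'n': 3, 'y': 4}
del 'n' → {'e': 1, 'm': 4, 'y': 4}
info['i'] = 5 → {'e': 1, 'm': 4, 'y': 4, 'i': 5}
sum of values = 14

14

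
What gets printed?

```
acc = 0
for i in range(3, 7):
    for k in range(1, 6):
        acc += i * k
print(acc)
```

270

i=3,k=1: acc = 0+3 = 3
i=3,k=2: acc = 3+6 = 9
i=3,k=3: acc = 9+9 = 18
i=3,k=4: acc = 18+12 = 30
i=3,k=5: acc = 30+15 = 45
i=4,k=1: acc = 45+4 = 49
i=4,k=2: acc = 49+8 = 57
i=4,k=3: acc = 57+12 = 69
i=4,k=4: acc = 69+16 = 85
i=4,k=5: acc = 85+20 = 105
i=5,k=1: acc = 105+5 = 110
i=5,k=2: acc = 110+10 = 120
i=5,k=3: acc = 120+15 = 135
i=5,k=4: acc = 135+20 = 155
i=5,k=5: acc = 155+25 = 180
i=6,k=1: acc = 180+6 = 186
i=6,k=2: acc = 186+12 = 198
i=6,k=3: acc = 198+18 = 216
i=6,k=4: acc = 216+24 = 240
i=6,k=5: acc = 240+30 = 270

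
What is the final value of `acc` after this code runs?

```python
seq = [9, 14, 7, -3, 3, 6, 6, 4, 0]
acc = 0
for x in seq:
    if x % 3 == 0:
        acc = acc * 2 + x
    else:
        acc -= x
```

x=9: %3==0, acc = 0*2+9 = 9
x=14: not %3==0, acc = 9-14 = -5
x=7: not %3==0, acc = (-5)-7 = -12
x=-3: %3==0, acc = (-12)*2+(-3) = -27
x=3: %3==0, acc = (-27)*2+3 = -51
x=6: %3==0, acc = (-51)*2+6 = -96
x=6: %3==0, acc = (-96)*2+6 = -186
x=4: not %3==0, acc = (-186)-4 = -190
x=0: %3==0, acc = (-190)*2+0 = -380

-380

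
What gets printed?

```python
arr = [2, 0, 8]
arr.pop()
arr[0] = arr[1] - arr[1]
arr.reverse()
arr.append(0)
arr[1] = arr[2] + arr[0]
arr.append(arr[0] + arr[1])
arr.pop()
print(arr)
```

[0, 0, 0]

pop() removes 8 → [2, 0]
arr[0] = arr[1]-arr[1] = 0-0 = 0 → [0, 0]
reverse → [0, 0]
append 0 → [0, 0, 0]
arr[1] = arr[2]+arr[0] = 0+0 = 0 → [0, 0, 0]
append arr[0]+arr[1] = 0+0 = 0 → [0, 0, 0, 0]
pop() removes 0 → [0, 0, 0]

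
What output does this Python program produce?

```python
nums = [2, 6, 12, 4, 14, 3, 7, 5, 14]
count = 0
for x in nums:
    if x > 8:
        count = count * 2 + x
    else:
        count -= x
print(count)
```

-20

x=2: not >8, count = 0-2 = -2
x=6: not >8, count = (-2)-6 = -8
x=12: >8, count = (-8)*2+12 = -4
x=4: not >8, count = (-4)-4 = -8
x=14: >8, count = (-8)*2+14 = -2
x=3: not >8, count = (-2)-3 = -5
x=7: not >8, count = (-5)-7 = -12
x=5: not >8, count = (-12)-5 = -17
x=14: >8, count = (-17)*2+14 = -20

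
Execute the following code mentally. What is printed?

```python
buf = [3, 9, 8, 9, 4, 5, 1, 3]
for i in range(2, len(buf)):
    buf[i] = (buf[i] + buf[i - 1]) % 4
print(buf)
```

[3, 9, 1, 2, 2, 3, 0, 3]

i=2: buf[2] = (8+9)%4 = 1 → [3, 9, 1, 9, 4, 5, 1, 3]
i=3: buf[3] = (9+1)%4 = 2 → [3, 9, 1, 2, 4, 5, 1, 3]
i=4: buf[4] = (4+2)%4 = 2 → [3, 9, 1, 2, 2, 5, 1, 3]
i=5: buf[5] = (5+2)%4 = 3 → [3, 9, 1, 2, 2, 3, 1, 3]
i=6: buf[6] = (1+3)%4 = 0 → [3, 9, 1, 2, 2, 3, 0, 3]
i=7: buf[7] = (3+0)%4 = 3 → [3, 9, 1, 2, 2, 3, 0, 3]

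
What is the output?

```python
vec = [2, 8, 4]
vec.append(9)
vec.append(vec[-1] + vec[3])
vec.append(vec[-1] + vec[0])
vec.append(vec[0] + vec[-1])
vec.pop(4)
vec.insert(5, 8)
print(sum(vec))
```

73

append 9 → [2, 8, 4, 9]
append vec[-1]+vec[3] = 9+9 = 18 → [2, 8, 4, 9, 18]
append vec[-1]+vec[0] = 18+2 = 20 → [2, 8, 4, 9, 18, 20]
append vec[0]+vec[-1] = 2+20 = 22 → [2, 8, 4, 9, 18, 20, 22]
pop(4) removes 18 → [2, 8, 4, 9, 20, 22]
insert 8 at 5 → [2, 8, 4, 9, 20, 8, 22]
sum = 73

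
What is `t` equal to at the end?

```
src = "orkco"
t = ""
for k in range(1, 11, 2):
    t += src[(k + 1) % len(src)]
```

'korco'

k=1: add src[2]='k' → 'k'
k=3: add src[4]='o' → 'ko'
k=5: add src[1]='r' → 'kor'
k=7: add src[3]='c' → 'korc'
k=9: add src[0]='o' → 'korco'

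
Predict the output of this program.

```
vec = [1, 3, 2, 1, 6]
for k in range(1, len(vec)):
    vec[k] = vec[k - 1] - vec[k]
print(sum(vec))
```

k=1: vec[1] = 1-3 = -2 → [1, -2, 2, 1, 6]
k=2: vec[2] = (-2)-2 = -4 → [1, -2, -4, 1, 6]
k=3: vec[3] = (-4)-1 = -5 → [1, -2, -4, -5, 6]
k=4: vec[4] = (-5)-6 = -11 → [1, -2, -4, -5, -11]
sum = -21

-21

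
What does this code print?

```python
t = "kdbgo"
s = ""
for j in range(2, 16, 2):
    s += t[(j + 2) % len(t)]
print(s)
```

j=2: add t[4]='o' → 'o'
j=4: add t[1]='d' → 'od'
j=6: add t[3]='g' → 'odg'
j=8: add t[0]='k' → 'odgk'
j=10: add t[2]='b' → 'odgkb'
j=12: add t[4]='o' → 'odgkbo'
j=14: add t[1]='d' → 'odgkbod'

odgkbod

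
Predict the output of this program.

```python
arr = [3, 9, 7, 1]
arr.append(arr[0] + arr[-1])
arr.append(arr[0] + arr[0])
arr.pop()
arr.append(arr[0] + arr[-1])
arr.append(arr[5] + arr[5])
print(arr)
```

append arr[0]+arr[-1] = 3+1 = 4 → [3, 9, 7, 1, 4]
append arr[0]+arr[0] = 3+3 = 6 → [3, 9, 7, 1, 4, 6]
pop() removes 6 → [3, 9, 7, 1, 4]
append arr[0]+arr[-1] = 3+4 = 7 → [3, 9, 7, 1, 4, 7]
append arr[5]+arr[5] = 7+7 = 14 → [3, 9, 7, 1, 4, 7, 14]

[3, 9, 7, 1, 4, 7, 14]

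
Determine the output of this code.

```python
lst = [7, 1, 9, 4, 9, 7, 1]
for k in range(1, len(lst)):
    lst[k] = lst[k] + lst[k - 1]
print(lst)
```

[7, 8, 17, 21, 30, 37, 38]

k=1: lst[1] = 1+7 = 8 → [7, 8, 9, 4, 9, 7, 1]
k=2: lst[2] = 9+8 = 17 → [7, 8, 17, 4, 9, 7, 1]
k=3: lst[3] = 4+17 = 21 → [7, 8, 17, 21, 9, 7, 1]
k=4: lst[4] = 9+21 = 30 → [7, 8, 17, 21, 30, 7, 1]
k=5: lst[5] = 7+30 = 37 → [7, 8, 17, 21, 30, 37, 1]
k=6: lst[6] = 1+37 = 38 → [7, 8, 17, 21, 30, 37, 38]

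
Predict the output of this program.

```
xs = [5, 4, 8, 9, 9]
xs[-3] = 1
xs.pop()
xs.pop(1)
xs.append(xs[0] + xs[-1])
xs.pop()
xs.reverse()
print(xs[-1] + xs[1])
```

6

xs[-3] = 1 → [5, 4, 1, 9, 9]
pop() removes 9 → [5, 4, 1, 9]
pop(1) removes 4 → [5, 1, 9]
append xs[0]+xs[-1] = 5+9 = 14 → [5, 1, 9, 14]
pop() removes 14 → [5, 1, 9]
reverse → [9, 1, 5]
xs[-1]+xs[1] = 5+1 = 6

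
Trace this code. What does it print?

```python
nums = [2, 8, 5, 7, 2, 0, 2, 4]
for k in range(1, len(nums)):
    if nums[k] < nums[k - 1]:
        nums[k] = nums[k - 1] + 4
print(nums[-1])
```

k=1: 8>=2, unchanged → [2, 8, 5, 7, 2, 0, 2, 4]
k=2: 5<8, nums[2] = 8+4 = 12 → [2, 8, 12, 7, 2, 0, 2, 4]
k=3: 7<12, nums[3] = 12+4 = 16 → [2, 8, 12, 16, 2, 0, 2, 4]
k=4: 2<16, nums[4] = 16+4 = 20 → [2, 8, 12, 16, 20, 0, 2, 4]
k=5: 0<20, nums[5] = 20+4 = 24 → [2, 8, 12, 16, 20, 24, 2, 4]
k=6: 2<24, nums[6] = 24+4 = 28 → [2, 8, 12, 16, 20, 24, 28, 4]
k=7: 4<28, nums[7] = 28+4 = 32 → [2, 8, 12, 16, 20, 24, 28, 32]

32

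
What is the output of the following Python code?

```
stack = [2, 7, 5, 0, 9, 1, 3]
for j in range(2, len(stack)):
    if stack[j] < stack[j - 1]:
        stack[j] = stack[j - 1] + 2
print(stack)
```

j=2: 5<7, stack[2] = 7+2 = 9 → [2, 7, 9, 0, 9, 1, 3]
j=3: 0<9, stack[3] = 9+2 = 11 → [2, 7, 9, 11, 9, 1, 3]
j=4: 9<11, stack[4] = 11+2 = 13 → [2, 7, 9, 11, 13, 1, 3]
j=5: 1<13, stack[5] = 13+2 = 15 → [2, 7, 9, 11, 13, 15, 3]
j=6: 3<15, stack[6] = 15+2 = 17 → [2, 7, 9, 11, 13, 15, 17]

[2, 7, 9, 11, 13, 15, 17]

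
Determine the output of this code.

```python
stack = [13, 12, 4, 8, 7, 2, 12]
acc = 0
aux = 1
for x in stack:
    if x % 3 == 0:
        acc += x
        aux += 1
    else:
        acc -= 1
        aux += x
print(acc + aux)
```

x=13: not %3==0, acc = 0-1 = -1; aux=14
x=12: %3==0, acc = (-1)+12 = 11; aux=15
x=4: not %3==0, acc = 11-1 = 10; aux=19
x=8: not %3==0, acc = 10-1 = 9; aux=27
x=7: not %3==0, acc = 9-1 = 8; aux=34
x=2: not %3==0, acc = 8-1 = 7; aux=36
x=12: %3==0, acc = 7+12 = 19; aux=37
acc+aux = 19+37 = 56

56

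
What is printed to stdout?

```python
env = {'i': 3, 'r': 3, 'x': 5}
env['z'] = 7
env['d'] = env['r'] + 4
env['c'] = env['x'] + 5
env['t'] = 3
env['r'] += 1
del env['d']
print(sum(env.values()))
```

32

env['z'] = 7 → {'i': 3, 'r': 3, 'x': 5, 'z': 7}
env['d'] = env['r']+4 = 7 → {'i': 3, 'r': 3, 'x': 5, 'z': 7, 'd': 7}
env['c'] = env['x']+5 = 10 → {'i': 3, 'r': 3, 'x': 5, 'z': 7, 'd': 7, 'c': 10}
env['t'] = 3 → {'i': 3, 'r': 3, 'x': 5, 'z': 7, 'd': 7, 'c': 10, 't': 3}
env['r'] = 3+1 = 4 → {'i': 3, 'r': 4, 'x': 5, 'z': 7, 'd': 7, 'c': 10, 't': 3}
del 'd' → {'i': 3, 'r': 4, 'x': 5, 'z': 7, 'c': 10, 't': 3}
sum of values = 32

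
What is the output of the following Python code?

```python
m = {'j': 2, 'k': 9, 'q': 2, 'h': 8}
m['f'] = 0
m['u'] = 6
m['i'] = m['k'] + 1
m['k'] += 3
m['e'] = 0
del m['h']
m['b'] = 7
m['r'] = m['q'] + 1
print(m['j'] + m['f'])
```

m['f'] = 0 → {'j': 2, 'k': 9, 'q': 2, 'h': 8, 'f': 0}
m['u'] = 6 → {'j': 2, 'k': 9, 'q': 2, 'h': 8, 'f': 0, 'u': 6}
m['i'] = m['k']+1 = 10 → {'j': 2, 'k': 9, 'q': 2, 'h': 8, 'f': 0, 'u': 6, 'i': 10}
m['k'] = 9+3 = 12 → {'j': 2, 'k': 12, 'q': 2, 'h': 8, 'f': 0, 'u': 6, 'i': 10}
m['e'] = 0 → {'j': 2, 'k': 12, 'q': 2, 'h': 8, 'f': 0, 'u': 6, 'i': 10, 'e': 0}
del 'h' → {'j': 2, 'k': 12, 'q': 2, 'f': 0, 'u': 6, 'i': 10, 'e': 0}
m['b'] = 7 → {'j': 2, 'k': 12, 'q': 2, 'f': 0, 'u': 6, 'i': 10, 'e': 0, 'b': 7}
m['r'] = m['q']+1 = 3 → {'j': 2, 'k': 12, 'q': 2, 'f': 0, 'u': 6, 'i': 10, 'e': 0, 'b': 7, 'r': 3}
m['j']+m['f'] = 2+0 = 2

2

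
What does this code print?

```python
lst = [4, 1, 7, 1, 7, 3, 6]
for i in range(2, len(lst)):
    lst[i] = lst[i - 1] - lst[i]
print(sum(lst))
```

i=2: lst[2] = 1-7 = -6 → [4, 1, -6, 1, 7, 3, 6]
i=3: lst[3] = (-6)-1 = -7 → [4, 1, -6, -7, 7, 3, 6]
i=4: lst[4] = (-7)-7 = -14 → [4, 1, -6, -7, -14, 3, 6]
i=5: lst[5] = (-14)-3 = -17 → [4, 1, -6, -7, -14, -17, 6]
i=6: lst[6] = (-17)-6 = -23 → [4, 1, -6, -7, -14, -17, -23]
sum = -62

-62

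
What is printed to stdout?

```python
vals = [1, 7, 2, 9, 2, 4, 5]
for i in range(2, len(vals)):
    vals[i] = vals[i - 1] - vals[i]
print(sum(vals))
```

-22

i=2: vals[2] = 7-2 = 5 → [1, 7, 5, 9, 2, 4, 5]
i=3: vals[3] = 5-9 = -4 → [1, 7, 5, -4, 2, 4, 5]
i=4: vals[4] = (-4)-2 = -6 → [1, 7, 5, -4, -6, 4, 5]
i=5: vals[5] = (-6)-4 = -10 → [1, 7, 5, -4, -6, -10, 5]
i=6: vals[6] = (-10)-5 = -15 → [1, 7, 5, -4, -6, -10, -15]
sum = -22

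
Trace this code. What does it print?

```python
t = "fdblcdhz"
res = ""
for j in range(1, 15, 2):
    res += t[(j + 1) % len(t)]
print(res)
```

j=1: add t[2]='b' → 'b'
j=3: add t[4]='c' → 'bc'
j=5: add t[6]='h' → 'bch'
j=7: add t[0]='f' → 'bchf'
j=9: add t[2]='b' → 'bchfb'
j=11: add t[4]='c' → 'bchfbc'
j=13: add t[6]='h' → 'bchfbch'

bchfbch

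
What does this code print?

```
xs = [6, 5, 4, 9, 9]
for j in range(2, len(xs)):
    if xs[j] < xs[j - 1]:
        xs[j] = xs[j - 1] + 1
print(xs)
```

[6, 5, 6, 9, 9]

j=2: 4<5, xs[2] = 5+1 = 6 → [6, 5, 6, 9, 9]
j=3: 9>=6, unchanged → [6, 5, 6, 9, 9]
j=4: 9>=9, unchanged → [6, 5, 6, 9, 9]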